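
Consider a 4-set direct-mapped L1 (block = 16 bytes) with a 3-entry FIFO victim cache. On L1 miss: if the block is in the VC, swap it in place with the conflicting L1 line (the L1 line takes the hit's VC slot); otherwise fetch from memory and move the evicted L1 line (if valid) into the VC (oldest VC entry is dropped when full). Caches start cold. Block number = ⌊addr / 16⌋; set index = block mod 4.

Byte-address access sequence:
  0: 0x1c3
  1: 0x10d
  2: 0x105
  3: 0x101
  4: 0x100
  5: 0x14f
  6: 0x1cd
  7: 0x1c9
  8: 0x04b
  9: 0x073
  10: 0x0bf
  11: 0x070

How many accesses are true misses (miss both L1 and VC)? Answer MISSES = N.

MISSES = 6

0: 0x1c3 (blk 28, set 0) → MISS  vc=[]
1: 0x10d (blk 16, set 0) → MISS  vc=[28]
2: 0x105 (blk 16, set 0) → L1-HIT  vc=[28]
3: 0x101 (blk 16, set 0) → L1-HIT  vc=[28]
4: 0x100 (blk 16, set 0) → L1-HIT  vc=[28]
5: 0x14f (blk 20, set 0) → MISS  vc=[28, 16]
6: 0x1cd (blk 28, set 0) → VC-HIT  vc=[20, 16]
7: 0x1c9 (blk 28, set 0) → L1-HIT  vc=[20, 16]
8: 0x4b (blk 4, set 0) → MISS  vc=[20, 16, 28]
9: 0x73 (blk 7, set 3) → MISS  vc=[20, 16, 28]
10: 0xbf (blk 11, set 3) → MISS  vc=[16, 28, 7]
11: 0x70 (blk 7, set 3) → VC-HIT  vc=[16, 28, 11]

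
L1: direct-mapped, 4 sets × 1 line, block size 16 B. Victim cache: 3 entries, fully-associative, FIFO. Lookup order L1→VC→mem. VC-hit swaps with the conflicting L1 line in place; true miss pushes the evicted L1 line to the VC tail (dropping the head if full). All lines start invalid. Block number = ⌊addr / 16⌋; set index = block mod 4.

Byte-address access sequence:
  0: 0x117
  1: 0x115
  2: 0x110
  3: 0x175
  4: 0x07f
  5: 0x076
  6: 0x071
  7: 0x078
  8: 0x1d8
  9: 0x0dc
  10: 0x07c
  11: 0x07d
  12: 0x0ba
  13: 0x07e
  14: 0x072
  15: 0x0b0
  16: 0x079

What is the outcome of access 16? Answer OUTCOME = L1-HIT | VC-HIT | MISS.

0: 0x117 (blk 17, set 1) → MISS  vc=[]
1: 0x115 (blk 17, set 1) → L1-HIT  vc=[]
2: 0x110 (blk 17, set 1) → L1-HIT  vc=[]
3: 0x175 (blk 23, set 3) → MISS  vc=[]
4: 0x7f (blk 7, set 3) → MISS  vc=[23]
5: 0x76 (blk 7, set 3) → L1-HIT  vc=[23]
6: 0x71 (blk 7, set 3) → L1-HIT  vc=[23]
7: 0x78 (blk 7, set 3) → L1-HIT  vc=[23]
8: 0x1d8 (blk 29, set 1) → MISS  vc=[23, 17]
9: 0xdc (blk 13, set 1) → MISS  vc=[23, 17, 29]
10: 0x7c (blk 7, set 3) → L1-HIT  vc=[23, 17, 29]
11: 0x7d (blk 7, set 3) → L1-HIT  vc=[23, 17, 29]
12: 0xba (blk 11, set 3) → MISS  vc=[17, 29, 7]
13: 0x7e (blk 7, set 3) → VC-HIT  vc=[17, 29, 11]
14: 0x72 (blk 7, set 3) → L1-HIT  vc=[17, 29, 11]
15: 0xb0 (blk 11, set 3) → VC-HIT  vc=[17, 29, 7]
16: 0x79 (blk 7, set 3) → VC-HIT  vc=[17, 29, 11]

OUTCOME = VC-HIT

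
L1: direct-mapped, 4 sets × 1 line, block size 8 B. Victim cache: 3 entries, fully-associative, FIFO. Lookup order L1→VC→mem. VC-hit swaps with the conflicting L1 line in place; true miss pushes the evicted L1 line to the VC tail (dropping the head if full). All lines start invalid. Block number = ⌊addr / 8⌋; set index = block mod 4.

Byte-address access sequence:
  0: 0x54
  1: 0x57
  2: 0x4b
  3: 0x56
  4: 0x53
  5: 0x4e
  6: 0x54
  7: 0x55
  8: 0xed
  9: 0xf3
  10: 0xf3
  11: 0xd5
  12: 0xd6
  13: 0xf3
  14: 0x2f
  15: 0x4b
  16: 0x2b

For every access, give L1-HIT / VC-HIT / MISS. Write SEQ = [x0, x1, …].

SEQ = [MISS, L1-HIT, MISS, L1-HIT, L1-HIT, L1-HIT, L1-HIT, L1-HIT, MISS, MISS, L1-HIT, MISS, L1-HIT, VC-HIT, MISS, MISS, VC-HIT]

0: 0x54 (blk 10, set 2) → MISS  vc=[]
1: 0x57 (blk 10, set 2) → L1-HIT  vc=[]
2: 0x4b (blk 9, set 1) → MISS  vc=[]
3: 0x56 (blk 10, set 2) → L1-HIT  vc=[]
4: 0x53 (blk 10, set 2) → L1-HIT  vc=[]
5: 0x4e (blk 9, set 1) → L1-HIT  vc=[]
6: 0x54 (blk 10, set 2) → L1-HIT  vc=[]
7: 0x55 (blk 10, set 2) → L1-HIT  vc=[]
8: 0xed (blk 29, set 1) → MISS  vc=[9]
9: 0xf3 (blk 30, set 2) → MISS  vc=[9, 10]
10: 0xf3 (blk 30, set 2) → L1-HIT  vc=[9, 10]
11: 0xd5 (blk 26, set 2) → MISS  vc=[9, 10, 30]
12: 0xd6 (blk 26, set 2) → L1-HIT  vc=[9, 10, 30]
13: 0xf3 (blk 30, set 2) → VC-HIT  vc=[9, 10, 26]
14: 0x2f (blk 5, set 1) → MISS  vc=[10, 26, 29]
15: 0x4b (blk 9, set 1) → MISS  vc=[26, 29, 5]
16: 0x2b (blk 5, set 1) → VC-HIT  vc=[26, 29, 9]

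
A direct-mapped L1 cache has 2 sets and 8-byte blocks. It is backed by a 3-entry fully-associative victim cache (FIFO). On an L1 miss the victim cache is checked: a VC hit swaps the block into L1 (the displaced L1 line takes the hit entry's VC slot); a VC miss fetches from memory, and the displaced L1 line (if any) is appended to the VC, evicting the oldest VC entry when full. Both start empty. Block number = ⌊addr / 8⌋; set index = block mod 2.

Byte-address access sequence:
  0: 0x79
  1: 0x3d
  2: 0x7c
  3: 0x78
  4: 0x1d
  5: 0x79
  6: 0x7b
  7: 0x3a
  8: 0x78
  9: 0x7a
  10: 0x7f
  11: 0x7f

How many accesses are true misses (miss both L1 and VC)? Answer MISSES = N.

MISSES = 3

#0 0x79→b15/s1 MISS; vc=[]
#1 0x3d→b7/s1 MISS; vc=[15]
#2 0x7c→b15/s1 VC-HIT; vc=[7]
#3 0x78→b15/s1 L1-HIT; vc=[7]
#4 0x1d→b3/s1 MISS; vc=[7,15]
#5 0x79→b15/s1 VC-HIT; vc=[7,3]
#6 0x7b→b15/s1 L1-HIT; vc=[7,3]
#7 0x3a→b7/s1 VC-HIT; vc=[15,3]
#8 0x78→b15/s1 VC-HIT; vc=[7,3]
#9 0x7a→b15/s1 L1-HIT; vc=[7,3]
#10 0x7f→b15/s1 L1-HIT; vc=[7,3]
#11 0x7f→b15/s1 L1-HIT; vc=[7,3]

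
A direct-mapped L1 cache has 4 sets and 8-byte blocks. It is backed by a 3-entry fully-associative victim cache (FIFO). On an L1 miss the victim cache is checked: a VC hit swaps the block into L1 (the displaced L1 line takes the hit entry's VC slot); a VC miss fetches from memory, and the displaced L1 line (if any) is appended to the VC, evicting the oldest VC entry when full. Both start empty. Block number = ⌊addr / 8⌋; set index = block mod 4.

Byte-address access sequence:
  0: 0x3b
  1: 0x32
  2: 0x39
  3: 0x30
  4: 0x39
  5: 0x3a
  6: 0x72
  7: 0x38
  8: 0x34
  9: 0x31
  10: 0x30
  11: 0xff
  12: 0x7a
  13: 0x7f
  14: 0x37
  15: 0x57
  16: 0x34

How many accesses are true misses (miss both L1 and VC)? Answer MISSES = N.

MISSES = 6

#0 0x3b→b7/s3 MISS; vc=[]
#1 0x32→b6/s2 MISS; vc=[]
#2 0x39→b7/s3 L1-HIT; vc=[]
#3 0x30→b6/s2 L1-HIT; vc=[]
#4 0x39→b7/s3 L1-HIT; vc=[]
#5 0x3a→b7/s3 L1-HIT; vc=[]
#6 0x72→b14/s2 MISS; vc=[6]
#7 0x38→b7/s3 L1-HIT; vc=[6]
#8 0x34→b6/s2 VC-HIT; vc=[14]
#9 0x31→b6/s2 L1-HIT; vc=[14]
#10 0x30→b6/s2 L1-HIT; vc=[14]
#11 0xff→b31/s3 MISS; vc=[14,7]
#12 0x7a→b15/s3 MISS; vc=[14,7,31]
#13 0x7f→b15/s3 L1-HIT; vc=[14,7,31]
#14 0x37→b6/s2 L1-HIT; vc=[14,7,31]
#15 0x57→b10/s2 MISS; vc=[7,31,6]
#16 0x34→b6/s2 VC-HIT; vc=[7,31,10]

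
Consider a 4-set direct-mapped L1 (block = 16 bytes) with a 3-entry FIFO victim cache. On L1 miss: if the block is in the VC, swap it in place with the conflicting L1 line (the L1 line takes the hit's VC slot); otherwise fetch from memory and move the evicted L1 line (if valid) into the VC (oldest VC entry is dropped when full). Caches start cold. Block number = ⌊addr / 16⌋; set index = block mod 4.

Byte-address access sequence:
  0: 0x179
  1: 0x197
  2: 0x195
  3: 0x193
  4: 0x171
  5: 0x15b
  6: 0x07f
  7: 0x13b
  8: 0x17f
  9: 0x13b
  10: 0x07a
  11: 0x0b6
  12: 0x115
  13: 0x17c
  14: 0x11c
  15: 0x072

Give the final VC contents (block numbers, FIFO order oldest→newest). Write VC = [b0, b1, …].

VC = [23, 21, 11]

  [0] addr=0x179 blk=23 s=3: MISS | VC []
  [1] addr=0x197 blk=25 s=1: MISS | VC []
  [2] addr=0x195 blk=25 s=1: L1-HIT | VC []
  [3] addr=0x193 blk=25 s=1: L1-HIT | VC []
  [4] addr=0x171 blk=23 s=3: L1-HIT | VC []
  [5] addr=0x15b blk=21 s=1: MISS | VC [25]
  [6] addr=0x7f blk=7 s=3: MISS | VC [25, 23]
  [7] addr=0x13b blk=19 s=3: MISS | VC [25, 23, 7]
  [8] addr=0x17f blk=23 s=3: VC-HIT | VC [25, 19, 7]
  [9] addr=0x13b blk=19 s=3: VC-HIT | VC [25, 23, 7]
  [10] addr=0x7a blk=7 s=3: VC-HIT | VC [25, 23, 19]
  [11] addr=0xb6 blk=11 s=3: MISS | VC [23, 19, 7]
  [12] addr=0x115 blk=17 s=1: MISS | VC [19, 7, 21]
  [13] addr=0x17c blk=23 s=3: MISS | VC [7, 21, 11]
  [14] addr=0x11c blk=17 s=1: L1-HIT | VC [7, 21, 11]
  [15] addr=0x72 blk=7 s=3: VC-HIT | VC [23, 21, 11]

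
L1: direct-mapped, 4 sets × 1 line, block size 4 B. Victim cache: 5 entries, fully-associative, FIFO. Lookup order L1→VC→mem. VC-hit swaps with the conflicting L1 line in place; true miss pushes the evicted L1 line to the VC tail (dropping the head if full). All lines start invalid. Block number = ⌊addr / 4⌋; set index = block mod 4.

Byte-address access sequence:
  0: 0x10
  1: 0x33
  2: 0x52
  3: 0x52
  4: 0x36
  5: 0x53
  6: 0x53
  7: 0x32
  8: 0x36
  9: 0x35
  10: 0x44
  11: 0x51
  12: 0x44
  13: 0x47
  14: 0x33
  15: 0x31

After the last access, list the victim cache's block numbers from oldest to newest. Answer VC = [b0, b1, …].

0: 0x10 (blk 4, set 0) → MISS  vc=[]
1: 0x33 (blk 12, set 0) → MISS  vc=[4]
2: 0x52 (blk 20, set 0) → MISS  vc=[4, 12]
3: 0x52 (blk 20, set 0) → L1-HIT  vc=[4, 12]
4: 0x36 (blk 13, set 1) → MISS  vc=[4, 12]
5: 0x53 (blk 20, set 0) → L1-HIT  vc=[4, 12]
6: 0x53 (blk 20, set 0) → L1-HIT  vc=[4, 12]
7: 0x32 (blk 12, set 0) → VC-HIT  vc=[4, 20]
8: 0x36 (blk 13, set 1) → L1-HIT  vc=[4, 20]
9: 0x35 (blk 13, set 1) → L1-HIT  vc=[4, 20]
10: 0x44 (blk 17, set 1) → MISS  vc=[4, 20, 13]
11: 0x51 (blk 20, set 0) → VC-HIT  vc=[4, 12, 13]
12: 0x44 (blk 17, set 1) → L1-HIT  vc=[4, 12, 13]
13: 0x47 (blk 17, set 1) → L1-HIT  vc=[4, 12, 13]
14: 0x33 (blk 12, set 0) → VC-HIT  vc=[4, 20, 13]
15: 0x31 (blk 12, set 0) → L1-HIT  vc=[4, 20, 13]

VC = [4, 20, 13]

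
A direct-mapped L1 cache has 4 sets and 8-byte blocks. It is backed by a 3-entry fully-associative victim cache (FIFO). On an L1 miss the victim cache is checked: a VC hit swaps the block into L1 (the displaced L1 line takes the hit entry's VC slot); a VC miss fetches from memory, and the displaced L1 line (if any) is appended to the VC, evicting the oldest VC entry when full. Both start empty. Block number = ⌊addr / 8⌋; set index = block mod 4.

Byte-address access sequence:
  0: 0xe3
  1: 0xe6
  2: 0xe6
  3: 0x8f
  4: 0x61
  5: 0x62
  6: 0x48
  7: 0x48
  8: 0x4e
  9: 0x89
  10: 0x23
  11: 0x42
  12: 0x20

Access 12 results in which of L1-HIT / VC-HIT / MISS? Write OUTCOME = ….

OUTCOME = VC-HIT

  [0] addr=0xe3 blk=28 s=0: MISS | VC []
  [1] addr=0xe6 blk=28 s=0: L1-HIT | VC []
  [2] addr=0xe6 blk=28 s=0: L1-HIT | VC []
  [3] addr=0x8f blk=17 s=1: MISS | VC []
  [4] addr=0x61 blk=12 s=0: MISS | VC [28]
  [5] addr=0x62 blk=12 s=0: L1-HIT | VC [28]
  [6] addr=0x48 blk=9 s=1: MISS | VC [28, 17]
  [7] addr=0x48 blk=9 s=1: L1-HIT | VC [28, 17]
  [8] addr=0x4e blk=9 s=1: L1-HIT | VC [28, 17]
  [9] addr=0x89 blk=17 s=1: VC-HIT | VC [28, 9]
  [10] addr=0x23 blk=4 s=0: MISS | VC [28, 9, 12]
  [11] addr=0x42 blk=8 s=0: MISS | VC [9, 12, 4]
  [12] addr=0x20 blk=4 s=0: VC-HIT | VC [9, 12, 8]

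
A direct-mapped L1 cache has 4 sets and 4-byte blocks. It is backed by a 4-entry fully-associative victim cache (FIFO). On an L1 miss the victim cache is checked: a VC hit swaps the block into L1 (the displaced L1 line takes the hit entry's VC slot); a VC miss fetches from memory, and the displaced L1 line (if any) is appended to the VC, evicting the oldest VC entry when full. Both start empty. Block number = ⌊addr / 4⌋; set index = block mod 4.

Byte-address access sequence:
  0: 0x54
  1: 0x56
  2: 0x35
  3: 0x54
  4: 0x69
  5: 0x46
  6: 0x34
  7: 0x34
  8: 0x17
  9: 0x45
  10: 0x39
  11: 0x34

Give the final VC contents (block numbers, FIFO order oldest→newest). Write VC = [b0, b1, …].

VC = [5, 21, 17, 26]

0: 0x54 (blk 21, set 1) → MISS  vc=[]
1: 0x56 (blk 21, set 1) → L1-HIT  vc=[]
2: 0x35 (blk 13, set 1) → MISS  vc=[21]
3: 0x54 (blk 21, set 1) → VC-HIT  vc=[13]
4: 0x69 (blk 26, set 2) → MISS  vc=[13]
5: 0x46 (blk 17, set 1) → MISS  vc=[13, 21]
6: 0x34 (blk 13, set 1) → VC-HIT  vc=[17, 21]
7: 0x34 (blk 13, set 1) → L1-HIT  vc=[17, 21]
8: 0x17 (blk 5, set 1) → MISS  vc=[17, 21, 13]
9: 0x45 (blk 17, set 1) → VC-HIT  vc=[5, 21, 13]
10: 0x39 (blk 14, set 2) → MISS  vc=[5, 21, 13, 26]
11: 0x34 (blk 13, set 1) → VC-HIT  vc=[5, 21, 17, 26]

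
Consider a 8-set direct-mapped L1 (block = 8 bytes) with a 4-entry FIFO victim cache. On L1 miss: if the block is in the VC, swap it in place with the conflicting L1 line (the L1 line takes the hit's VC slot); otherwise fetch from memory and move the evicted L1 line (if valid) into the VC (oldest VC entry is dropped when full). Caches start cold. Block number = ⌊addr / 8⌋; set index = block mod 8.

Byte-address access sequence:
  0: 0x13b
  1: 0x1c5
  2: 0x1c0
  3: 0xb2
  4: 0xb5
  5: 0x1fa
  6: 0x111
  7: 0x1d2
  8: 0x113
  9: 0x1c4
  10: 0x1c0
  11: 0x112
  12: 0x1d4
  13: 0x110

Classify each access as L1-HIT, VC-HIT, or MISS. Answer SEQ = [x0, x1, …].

0: 0x13b (blk 39, set 7) → MISS  vc=[]
1: 0x1c5 (blk 56, set 0) → MISS  vc=[]
2: 0x1c0 (blk 56, set 0) → L1-HIT  vc=[]
3: 0xb2 (blk 22, set 6) → MISS  vc=[]
4: 0xb5 (blk 22, set 6) → L1-HIT  vc=[]
5: 0x1fa (blk 63, set 7) → MISS  vc=[39]
6: 0x111 (blk 34, set 2) → MISS  vc=[39]
7: 0x1d2 (blk 58, set 2) → MISS  vc=[39, 34]
8: 0x113 (blk 34, set 2) → VC-HIT  vc=[39, 58]
9: 0x1c4 (blk 56, set 0) → L1-HIT  vc=[39, 58]
10: 0x1c0 (blk 56, set 0) → L1-HIT  vc=[39, 58]
11: 0x112 (blk 34, set 2) → L1-HIT  vc=[39, 58]
12: 0x1d4 (blk 58, set 2) → VC-HIT  vc=[39, 34]
13: 0x110 (blk 34, set 2) → VC-HIT  vc=[39, 58]

SEQ = [MISS, MISS, L1-HIT, MISS, L1-HIT, MISS, MISS, MISS, VC-HIT, L1-HIT, L1-HIT, L1-HIT, VC-HIT, VC-HIT]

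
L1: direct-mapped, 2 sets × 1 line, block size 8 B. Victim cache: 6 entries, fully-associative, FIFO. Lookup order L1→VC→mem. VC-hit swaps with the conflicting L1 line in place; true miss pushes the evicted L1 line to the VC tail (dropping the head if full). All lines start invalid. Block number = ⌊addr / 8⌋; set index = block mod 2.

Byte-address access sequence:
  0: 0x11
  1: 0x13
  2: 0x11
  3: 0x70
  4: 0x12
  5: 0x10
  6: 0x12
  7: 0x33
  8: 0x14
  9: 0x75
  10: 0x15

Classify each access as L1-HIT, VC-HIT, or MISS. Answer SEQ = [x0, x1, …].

  [0] addr=0x11 blk=2 s=0: MISS | VC []
  [1] addr=0x13 blk=2 s=0: L1-HIT | VC []
  [2] addr=0x11 blk=2 s=0: L1-HIT | VC []
  [3] addr=0x70 blk=14 s=0: MISS | VC [2]
  [4] addr=0x12 blk=2 s=0: VC-HIT | VC [14]
  [5] addr=0x10 blk=2 s=0: L1-HIT | VC [14]
  [6] addr=0x12 blk=2 s=0: L1-HIT | VC [14]
  [7] addr=0x33 blk=6 s=0: MISS | VC [14, 2]
  [8] addr=0x14 blk=2 s=0: VC-HIT | VC [14, 6]
  [9] addr=0x75 blk=14 s=0: VC-HIT | VC [2, 6]
  [10] addr=0x15 blk=2 s=0: VC-HIT | VC [14, 6]

SEQ = [MISS, L1-HIT, L1-HIT, MISS, VC-HIT, L1-HIT, L1-HIT, MISS, VC-HIT, VC-HIT, VC-HIT]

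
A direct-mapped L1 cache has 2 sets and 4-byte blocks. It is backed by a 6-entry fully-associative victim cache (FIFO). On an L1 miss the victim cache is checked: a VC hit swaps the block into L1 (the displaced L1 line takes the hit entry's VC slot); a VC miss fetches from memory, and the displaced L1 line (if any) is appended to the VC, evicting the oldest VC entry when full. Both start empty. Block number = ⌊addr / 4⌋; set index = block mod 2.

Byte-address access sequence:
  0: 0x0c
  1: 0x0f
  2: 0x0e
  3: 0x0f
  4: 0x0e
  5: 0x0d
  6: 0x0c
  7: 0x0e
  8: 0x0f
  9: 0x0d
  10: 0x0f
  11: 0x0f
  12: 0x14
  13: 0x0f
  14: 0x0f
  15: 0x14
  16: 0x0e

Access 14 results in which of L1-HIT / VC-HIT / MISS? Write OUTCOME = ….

OUTCOME = L1-HIT

  [0] addr=0xc blk=3 s=1: MISS | VC []
  [1] addr=0xf blk=3 s=1: L1-HIT | VC []
  [2] addr=0xe blk=3 s=1: L1-HIT | VC []
  [3] addr=0xf blk=3 s=1: L1-HIT | VC []
  [4] addr=0xe blk=3 s=1: L1-HIT | VC []
  [5] addr=0xd blk=3 s=1: L1-HIT | VC []
  [6] addr=0xc blk=3 s=1: L1-HIT | VC []
  [7] addr=0xe blk=3 s=1: L1-HIT | VC []
  [8] addr=0xf blk=3 s=1: L1-HIT | VC []
  [9] addr=0xd blk=3 s=1: L1-HIT | VC []
  [10] addr=0xf blk=3 s=1: L1-HIT | VC []
  [11] addr=0xf blk=3 s=1: L1-HIT | VC []
  [12] addr=0x14 blk=5 s=1: MISS | VC [3]
  [13] addr=0xf blk=3 s=1: VC-HIT | VC [5]
  [14] addr=0xf blk=3 s=1: L1-HIT | VC [5]
  [15] addr=0x14 blk=5 s=1: VC-HIT | VC [3]
  [16] addr=0xe blk=3 s=1: VC-HIT | VC [5]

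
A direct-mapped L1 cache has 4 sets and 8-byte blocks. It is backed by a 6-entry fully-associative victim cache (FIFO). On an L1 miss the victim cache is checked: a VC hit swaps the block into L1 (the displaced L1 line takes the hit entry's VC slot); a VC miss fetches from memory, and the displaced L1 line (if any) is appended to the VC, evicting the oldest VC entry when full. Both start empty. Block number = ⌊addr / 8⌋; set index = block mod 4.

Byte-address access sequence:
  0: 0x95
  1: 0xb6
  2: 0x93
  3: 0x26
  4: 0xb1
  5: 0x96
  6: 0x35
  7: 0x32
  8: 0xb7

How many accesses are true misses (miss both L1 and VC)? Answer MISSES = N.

#0 0x95→b18/s2 MISS; vc=[]
#1 0xb6→b22/s2 MISS; vc=[18]
#2 0x93→b18/s2 VC-HIT; vc=[22]
#3 0x26→b4/s0 MISS; vc=[22]
#4 0xb1→b22/s2 VC-HIT; vc=[18]
#5 0x96→b18/s2 VC-HIT; vc=[22]
#6 0x35→b6/s2 MISS; vc=[22,18]
#7 0x32→b6/s2 L1-HIT; vc=[22,18]
#8 0xb7→b22/s2 VC-HIT; vc=[6,18]

MISSES = 4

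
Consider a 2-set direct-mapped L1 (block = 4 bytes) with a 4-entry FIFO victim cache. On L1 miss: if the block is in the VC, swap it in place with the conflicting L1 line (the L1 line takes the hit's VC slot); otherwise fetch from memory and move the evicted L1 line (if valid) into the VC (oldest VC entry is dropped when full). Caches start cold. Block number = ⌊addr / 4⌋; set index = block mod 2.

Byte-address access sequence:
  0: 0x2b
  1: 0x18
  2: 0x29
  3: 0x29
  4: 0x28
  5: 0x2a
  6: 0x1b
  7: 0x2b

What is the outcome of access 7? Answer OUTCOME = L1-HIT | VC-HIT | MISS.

OUTCOME = VC-HIT

#0 0x2b→b10/s0 MISS; vc=[]
#1 0x18→b6/s0 MISS; vc=[10]
#2 0x29→b10/s0 VC-HIT; vc=[6]
#3 0x29→b10/s0 L1-HIT; vc=[6]
#4 0x28→b10/s0 L1-HIT; vc=[6]
#5 0x2a→b10/s0 L1-HIT; vc=[6]
#6 0x1b→b6/s0 VC-HIT; vc=[10]
#7 0x2b→b10/s0 VC-HIT; vc=[6]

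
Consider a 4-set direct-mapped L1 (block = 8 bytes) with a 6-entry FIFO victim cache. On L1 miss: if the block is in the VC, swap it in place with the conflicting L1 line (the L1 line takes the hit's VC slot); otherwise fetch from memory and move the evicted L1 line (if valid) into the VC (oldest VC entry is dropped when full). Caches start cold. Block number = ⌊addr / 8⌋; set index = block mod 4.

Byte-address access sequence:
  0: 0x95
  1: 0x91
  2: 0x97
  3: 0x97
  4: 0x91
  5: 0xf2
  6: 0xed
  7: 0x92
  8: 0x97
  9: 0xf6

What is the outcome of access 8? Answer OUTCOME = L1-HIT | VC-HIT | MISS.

0: 0x95 (blk 18, set 2) → MISS  vc=[]
1: 0x91 (blk 18, set 2) → L1-HIT  vc=[]
2: 0x97 (blk 18, set 2) → L1-HIT  vc=[]
3: 0x97 (blk 18, set 2) → L1-HIT  vc=[]
4: 0x91 (blk 18, set 2) → L1-HIT  vc=[]
5: 0xf2 (blk 30, set 2) → MISS  vc=[18]
6: 0xed (blk 29, set 1) → MISS  vc=[18]
7: 0x92 (blk 18, set 2) → VC-HIT  vc=[30]
8: 0x97 (blk 18, set 2) → L1-HIT  vc=[30]
9: 0xf6 (blk 30, set 2) → VC-HIT  vc=[18]

OUTCOME = L1-HIT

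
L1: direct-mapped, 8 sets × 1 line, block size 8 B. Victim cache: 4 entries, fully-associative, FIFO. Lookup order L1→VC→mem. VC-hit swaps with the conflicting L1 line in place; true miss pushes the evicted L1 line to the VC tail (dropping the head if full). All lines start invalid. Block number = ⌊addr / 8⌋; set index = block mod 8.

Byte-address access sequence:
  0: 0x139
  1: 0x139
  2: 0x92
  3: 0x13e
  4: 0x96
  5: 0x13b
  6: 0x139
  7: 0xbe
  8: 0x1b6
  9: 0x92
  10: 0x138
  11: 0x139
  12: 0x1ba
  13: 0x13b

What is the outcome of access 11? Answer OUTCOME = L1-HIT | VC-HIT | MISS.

OUTCOME = L1-HIT

#0 0x139→b39/s7 MISS; vc=[]
#1 0x139→b39/s7 L1-HIT; vc=[]
#2 0x92→b18/s2 MISS; vc=[]
#3 0x13e→b39/s7 L1-HIT; vc=[]
#4 0x96→b18/s2 L1-HIT; vc=[]
#5 0x13b→b39/s7 L1-HIT; vc=[]
#6 0x139→b39/s7 L1-HIT; vc=[]
#7 0xbe→b23/s7 MISS; vc=[39]
#8 0x1b6→b54/s6 MISS; vc=[39]
#9 0x92→b18/s2 L1-HIT; vc=[39]
#10 0x138→b39/s7 VC-HIT; vc=[23]
#11 0x139→b39/s7 L1-HIT; vc=[23]
#12 0x1ba→b55/s7 MISS; vc=[23,39]
#13 0x13b→b39/s7 VC-HIT; vc=[23,55]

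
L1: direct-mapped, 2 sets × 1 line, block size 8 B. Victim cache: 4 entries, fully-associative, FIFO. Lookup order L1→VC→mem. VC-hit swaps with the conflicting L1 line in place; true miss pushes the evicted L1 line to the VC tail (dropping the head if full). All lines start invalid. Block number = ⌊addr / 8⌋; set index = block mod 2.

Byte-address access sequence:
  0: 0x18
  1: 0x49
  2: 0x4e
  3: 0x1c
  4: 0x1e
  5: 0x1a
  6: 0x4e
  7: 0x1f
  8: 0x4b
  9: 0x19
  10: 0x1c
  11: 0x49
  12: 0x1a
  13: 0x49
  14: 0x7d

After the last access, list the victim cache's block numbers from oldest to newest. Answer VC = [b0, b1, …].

VC = [3, 9]

#0 0x18→b3/s1 MISS; vc=[]
#1 0x49→b9/s1 MISS; vc=[3]
#2 0x4e→b9/s1 L1-HIT; vc=[3]
#3 0x1c→b3/s1 VC-HIT; vc=[9]
#4 0x1e→b3/s1 L1-HIT; vc=[9]
#5 0x1a→b3/s1 L1-HIT; vc=[9]
#6 0x4e→b9/s1 VC-HIT; vc=[3]
#7 0x1f→b3/s1 VC-HIT; vc=[9]
#8 0x4b→b9/s1 VC-HIT; vc=[3]
#9 0x19→b3/s1 VC-HIT; vc=[9]
#10 0x1c→b3/s1 L1-HIT; vc=[9]
#11 0x49→b9/s1 VC-HIT; vc=[3]
#12 0x1a→b3/s1 VC-HIT; vc=[9]
#13 0x49→b9/s1 VC-HIT; vc=[3]
#14 0x7d→b15/s1 MISS; vc=[3,9]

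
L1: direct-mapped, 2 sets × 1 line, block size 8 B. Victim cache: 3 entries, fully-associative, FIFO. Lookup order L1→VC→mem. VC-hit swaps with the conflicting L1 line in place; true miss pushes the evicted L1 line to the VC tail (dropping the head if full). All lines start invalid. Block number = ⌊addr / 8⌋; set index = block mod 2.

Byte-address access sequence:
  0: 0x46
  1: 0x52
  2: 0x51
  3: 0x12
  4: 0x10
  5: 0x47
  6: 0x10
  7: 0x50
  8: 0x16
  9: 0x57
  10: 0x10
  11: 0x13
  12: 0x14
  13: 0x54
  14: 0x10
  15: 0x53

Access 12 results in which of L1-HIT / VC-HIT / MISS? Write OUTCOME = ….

#0 0x46→b8/s0 MISS; vc=[]
#1 0x52→b10/s0 MISS; vc=[8]
#2 0x51→b10/s0 L1-HIT; vc=[8]
#3 0x12→b2/s0 MISS; vc=[8,10]
#4 0x10→b2/s0 L1-HIT; vc=[8,10]
#5 0x47→b8/s0 VC-HIT; vc=[2,10]
#6 0x10→b2/s0 VC-HIT; vc=[8,10]
#7 0x50→b10/s0 VC-HIT; vc=[8,2]
#8 0x16→b2/s0 VC-HIT; vc=[8,10]
#9 0x57→b10/s0 VC-HIT; vc=[8,2]
#10 0x10→b2/s0 VC-HIT; vc=[8,10]
#11 0x13→b2/s0 L1-HIT; vc=[8,10]
#12 0x14→b2/s0 L1-HIT; vc=[8,10]
#13 0x54→b10/s0 VC-HIT; vc=[8,2]
#14 0x10→b2/s0 VC-HIT; vc=[8,10]
#15 0x53→b10/s0 VC-HIT; vc=[8,2]

OUTCOME = L1-HIT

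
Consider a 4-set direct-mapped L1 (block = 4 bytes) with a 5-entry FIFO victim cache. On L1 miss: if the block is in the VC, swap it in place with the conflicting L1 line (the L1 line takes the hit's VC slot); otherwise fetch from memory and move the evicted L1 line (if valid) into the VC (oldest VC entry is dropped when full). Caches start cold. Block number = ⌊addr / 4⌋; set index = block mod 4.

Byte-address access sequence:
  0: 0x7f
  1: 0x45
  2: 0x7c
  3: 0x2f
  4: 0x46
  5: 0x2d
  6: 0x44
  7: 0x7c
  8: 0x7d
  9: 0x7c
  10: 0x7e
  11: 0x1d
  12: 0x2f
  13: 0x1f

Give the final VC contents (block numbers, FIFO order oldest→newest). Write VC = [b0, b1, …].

VC = [11, 31]

#0 0x7f→b31/s3 MISS; vc=[]
#1 0x45→b17/s1 MISS; vc=[]
#2 0x7c→b31/s3 L1-HIT; vc=[]
#3 0x2f→b11/s3 MISS; vc=[31]
#4 0x46→b17/s1 L1-HIT; vc=[31]
#5 0x2d→b11/s3 L1-HIT; vc=[31]
#6 0x44→b17/s1 L1-HIT; vc=[31]
#7 0x7c→b31/s3 VC-HIT; vc=[11]
#8 0x7d→b31/s3 L1-HIT; vc=[11]
#9 0x7c→b31/s3 L1-HIT; vc=[11]
#10 0x7e→b31/s3 L1-HIT; vc=[11]
#11 0x1d→b7/s3 MISS; vc=[11,31]
#12 0x2f→b11/s3 VC-HIT; vc=[7,31]
#13 0x1f→b7/s3 VC-HIT; vc=[11,31]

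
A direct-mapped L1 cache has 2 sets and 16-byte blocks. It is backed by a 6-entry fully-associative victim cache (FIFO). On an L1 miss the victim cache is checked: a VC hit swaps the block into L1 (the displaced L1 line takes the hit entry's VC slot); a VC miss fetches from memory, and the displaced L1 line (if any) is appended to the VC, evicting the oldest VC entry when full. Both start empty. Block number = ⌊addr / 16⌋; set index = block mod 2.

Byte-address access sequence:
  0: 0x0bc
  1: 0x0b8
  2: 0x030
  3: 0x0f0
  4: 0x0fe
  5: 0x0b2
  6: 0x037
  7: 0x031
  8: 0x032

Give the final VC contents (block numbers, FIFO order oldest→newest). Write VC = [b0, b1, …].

0: 0xbc (blk 11, set 1) → MISS  vc=[]
1: 0xb8 (blk 11, set 1) → L1-HIT  vc=[]
2: 0x30 (blk 3, set 1) → MISS  vc=[11]
3: 0xf0 (blk 15, set 1) → MISS  vc=[11, 3]
4: 0xfe (blk 15, set 1) → L1-HIT  vc=[11, 3]
5: 0xb2 (blk 11, set 1) → VC-HIT  vc=[15, 3]
6: 0x37 (blk 3, set 1) → VC-HIT  vc=[15, 11]
7: 0x31 (blk 3, set 1) → L1-HIT  vc=[15, 11]
8: 0x32 (blk 3, set 1) → L1-HIT  vc=[15, 11]

VC = [15, 11]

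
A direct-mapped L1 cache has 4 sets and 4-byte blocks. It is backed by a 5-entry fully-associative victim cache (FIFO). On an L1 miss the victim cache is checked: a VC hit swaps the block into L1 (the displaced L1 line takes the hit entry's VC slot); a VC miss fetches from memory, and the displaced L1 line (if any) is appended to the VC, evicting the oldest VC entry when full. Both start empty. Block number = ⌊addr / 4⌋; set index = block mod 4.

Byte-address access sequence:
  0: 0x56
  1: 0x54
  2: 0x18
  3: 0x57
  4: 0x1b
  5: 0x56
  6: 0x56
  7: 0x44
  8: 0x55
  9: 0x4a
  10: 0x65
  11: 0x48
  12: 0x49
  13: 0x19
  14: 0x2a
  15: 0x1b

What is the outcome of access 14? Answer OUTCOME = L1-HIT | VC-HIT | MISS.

0: 0x56 (blk 21, set 1) → MISS  vc=[]
1: 0x54 (blk 21, set 1) → L1-HIT  vc=[]
2: 0x18 (blk 6, set 2) → MISS  vc=[]
3: 0x57 (blk 21, set 1) → L1-HIT  vc=[]
4: 0x1b (blk 6, set 2) → L1-HIT  vc=[]
5: 0x56 (blk 21, set 1) → L1-HIT  vc=[]
6: 0x56 (blk 21, set 1) → L1-HIT  vc=[]
7: 0x44 (blk 17, set 1) → MISS  vc=[21]
8: 0x55 (blk 21, set 1) → VC-HIT  vc=[17]
9: 0x4a (blk 18, set 2) → MISS  vc=[17, 6]
10: 0x65 (blk 25, set 1) → MISS  vc=[17, 6, 21]
11: 0x48 (blk 18, set 2) → L1-HIT  vc=[17, 6, 21]
12: 0x49 (blk 18, set 2) → L1-HIT  vc=[17, 6, 21]
13: 0x19 (blk 6, set 2) → VC-HIT  vc=[17, 18, 21]
14: 0x2a (blk 10, set 2) → MISS  vc=[17, 18, 21, 6]
15: 0x1b (blk 6, set 2) → VC-HIT  vc=[17, 18, 21, 10]

OUTCOME = MISS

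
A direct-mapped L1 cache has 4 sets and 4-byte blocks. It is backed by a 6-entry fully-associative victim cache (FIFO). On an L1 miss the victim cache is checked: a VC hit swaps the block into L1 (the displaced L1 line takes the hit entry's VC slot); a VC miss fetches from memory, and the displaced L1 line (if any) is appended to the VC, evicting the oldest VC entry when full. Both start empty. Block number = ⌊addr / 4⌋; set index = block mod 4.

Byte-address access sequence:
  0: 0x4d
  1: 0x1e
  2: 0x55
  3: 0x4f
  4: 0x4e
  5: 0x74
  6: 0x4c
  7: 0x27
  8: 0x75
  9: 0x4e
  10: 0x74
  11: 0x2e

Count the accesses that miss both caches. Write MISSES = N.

0: 0x4d (blk 19, set 3) → MISS  vc=[]
1: 0x1e (blk 7, set 3) → MISS  vc=[19]
2: 0x55 (blk 21, set 1) → MISS  vc=[19]
3: 0x4f (blk 19, set 3) → VC-HIT  vc=[7]
4: 0x4e (blk 19, set 3) → L1-HIT  vc=[7]
5: 0x74 (blk 29, set 1) → MISS  vc=[7, 21]
6: 0x4c (blk 19, set 3) → L1-HIT  vc=[7, 21]
7: 0x27 (blk 9, set 1) → MISS  vc=[7, 21, 29]
8: 0x75 (blk 29, set 1) → VC-HIT  vc=[7, 21, 9]
9: 0x4e (blk 19, set 3) → L1-HIT  vc=[7, 21, 9]
10: 0x74 (blk 29, set 1) → L1-HIT  vc=[7, 21, 9]
11: 0x2e (blk 11, set 3) → MISS  vc=[7, 21, 9, 19]

MISSES = 6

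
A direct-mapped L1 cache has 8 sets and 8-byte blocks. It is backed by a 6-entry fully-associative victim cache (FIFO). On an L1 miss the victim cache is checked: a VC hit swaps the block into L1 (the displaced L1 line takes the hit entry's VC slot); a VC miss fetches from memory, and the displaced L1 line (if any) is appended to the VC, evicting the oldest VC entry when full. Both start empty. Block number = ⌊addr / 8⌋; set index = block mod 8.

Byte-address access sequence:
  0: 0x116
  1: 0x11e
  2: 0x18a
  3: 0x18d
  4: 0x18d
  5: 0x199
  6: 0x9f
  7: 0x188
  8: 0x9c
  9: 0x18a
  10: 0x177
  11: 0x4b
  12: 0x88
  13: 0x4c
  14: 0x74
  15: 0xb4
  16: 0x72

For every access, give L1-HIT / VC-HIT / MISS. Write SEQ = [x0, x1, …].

0: 0x116 (blk 34, set 2) → MISS  vc=[]
1: 0x11e (blk 35, set 3) → MISS  vc=[]
2: 0x18a (blk 49, set 1) → MISS  vc=[]
3: 0x18d (blk 49, set 1) → L1-HIT  vc=[]
4: 0x18d (blk 49, set 1) → L1-HIT  vc=[]
5: 0x199 (blk 51, set 3) → MISS  vc=[35]
6: 0x9f (blk 19, set 3) → MISS  vc=[35, 51]
7: 0x188 (blk 49, set 1) → L1-HIT  vc=[35, 51]
8: 0x9c (blk 19, set 3) → L1-HIT  vc=[35, 51]
9: 0x18a (blk 49, set 1) → L1-HIT  vc=[35, 51]
10: 0x177 (blk 46, set 6) → MISS  vc=[35, 51]
11: 0x4b (blk 9, set 1) → MISS  vc=[35, 51, 49]
12: 0x88 (blk 17, set 1) → MISS  vc=[35, 51, 49, 9]
13: 0x4c (blk 9, set 1) → VC-HIT  vc=[35, 51, 49, 17]
14: 0x74 (blk 14, set 6) → MISS  vc=[35, 51, 49, 17, 46]
15: 0xb4 (blk 22, set 6) → MISS  vc=[35, 51, 49, 17, 46, 14]
16: 0x72 (blk 14, set 6) → VC-HIT  vc=[35, 51, 49, 17, 46, 22]

SEQ = [MISS, MISS, MISS, L1-HIT, L1-HIT, MISS, MISS, L1-HIT, L1-HIT, L1-HIT, MISS, MISS, MISS, VC-HIT, MISS, MISS, VC-HIT]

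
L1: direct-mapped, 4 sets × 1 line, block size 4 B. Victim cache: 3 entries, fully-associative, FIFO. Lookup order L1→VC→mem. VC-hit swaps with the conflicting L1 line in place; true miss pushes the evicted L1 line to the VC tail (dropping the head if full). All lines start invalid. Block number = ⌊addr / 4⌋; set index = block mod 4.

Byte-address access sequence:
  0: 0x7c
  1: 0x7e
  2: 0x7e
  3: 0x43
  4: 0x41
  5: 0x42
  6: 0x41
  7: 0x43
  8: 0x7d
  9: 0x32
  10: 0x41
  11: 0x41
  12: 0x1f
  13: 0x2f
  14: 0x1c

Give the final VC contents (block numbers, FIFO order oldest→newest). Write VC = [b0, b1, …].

VC = [12, 31, 11]

  [0] addr=0x7c blk=31 s=3: MISS | VC []
  [1] addr=0x7e blk=31 s=3: L1-HIT | VC []
  [2] addr=0x7e blk=31 s=3: L1-HIT | VC []
  [3] addr=0x43 blk=16 s=0: MISS | VC []
  [4] addr=0x41 blk=16 s=0: L1-HIT | VC []
  [5] addr=0x42 blk=16 s=0: L1-HIT | VC []
  [6] addr=0x41 blk=16 s=0: L1-HIT | VC []
  [7] addr=0x43 blk=16 s=0: L1-HIT | VC []
  [8] addr=0x7d blk=31 s=3: L1-HIT | VC []
  [9] addr=0x32 blk=12 s=0: MISS | VC [16]
  [10] addr=0x41 blk=16 s=0: VC-HIT | VC [12]
  [11] addr=0x41 blk=16 s=0: L1-HIT | VC [12]
  [12] addr=0x1f blk=7 s=3: MISS | VC [12, 31]
  [13] addr=0x2f blk=11 s=3: MISS | VC [12, 31, 7]
  [14] addr=0x1c blk=7 s=3: VC-HIT | VC [12, 31, 11]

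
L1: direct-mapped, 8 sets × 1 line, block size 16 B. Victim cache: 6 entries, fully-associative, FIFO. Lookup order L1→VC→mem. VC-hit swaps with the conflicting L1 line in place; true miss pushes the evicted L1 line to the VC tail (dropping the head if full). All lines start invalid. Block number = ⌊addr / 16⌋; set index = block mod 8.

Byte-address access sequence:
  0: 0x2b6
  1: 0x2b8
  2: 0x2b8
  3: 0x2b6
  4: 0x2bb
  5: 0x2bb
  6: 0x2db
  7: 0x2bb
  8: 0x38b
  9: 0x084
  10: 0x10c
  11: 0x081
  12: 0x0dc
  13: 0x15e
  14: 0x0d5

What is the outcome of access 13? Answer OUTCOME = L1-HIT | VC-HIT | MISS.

  [0] addr=0x2b6 blk=43 s=3: MISS | VC []
  [1] addr=0x2b8 blk=43 s=3: L1-HIT | VC []
  [2] addr=0x2b8 blk=43 s=3: L1-HIT | VC []
  [3] addr=0x2b6 blk=43 s=3: L1-HIT | VC []
  [4] addr=0x2bb blk=43 s=3: L1-HIT | VC []
  [5] addr=0x2bb blk=43 s=3: L1-HIT | VC []
  [6] addr=0x2db blk=45 s=5: MISS | VC []
  [7] addr=0x2bb blk=43 s=3: L1-HIT | VC []
  [8] addr=0x38b blk=56 s=0: MISS | VC []
  [9] addr=0x84 blk=8 s=0: MISS | VC [56]
  [10] addr=0x10c blk=16 s=0: MISS | VC [56, 8]
  [11] addr=0x81 blk=8 s=0: VC-HIT | VC [56, 16]
  [12] addr=0xdc blk=13 s=5: MISS | VC [56, 16, 45]
  [13] addr=0x15e blk=21 s=5: MISS | VC [56, 16, 45, 13]
  [14] addr=0xd5 blk=13 s=5: VC-HIT | VC [56, 16, 45, 21]

OUTCOME = MISS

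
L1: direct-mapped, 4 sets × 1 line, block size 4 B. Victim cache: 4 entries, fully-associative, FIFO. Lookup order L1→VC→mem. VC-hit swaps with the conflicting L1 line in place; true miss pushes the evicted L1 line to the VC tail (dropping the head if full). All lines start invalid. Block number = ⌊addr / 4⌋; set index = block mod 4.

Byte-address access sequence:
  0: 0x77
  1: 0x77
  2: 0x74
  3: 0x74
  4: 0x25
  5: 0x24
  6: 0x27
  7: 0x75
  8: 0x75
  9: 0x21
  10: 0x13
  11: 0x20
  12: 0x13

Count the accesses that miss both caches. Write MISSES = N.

#0 0x77→b29/s1 MISS; vc=[]
#1 0x77→b29/s1 L1-HIT; vc=[]
#2 0x74→b29/s1 L1-HIT; vc=[]
#3 0x74→b29/s1 L1-HIT; vc=[]
#4 0x25→b9/s1 MISS; vc=[29]
#5 0x24→b9/s1 L1-HIT; vc=[29]
#6 0x27→b9/s1 L1-HIT; vc=[29]
#7 0x75→b29/s1 VC-HIT; vc=[9]
#8 0x75→b29/s1 L1-HIT; vc=[9]
#9 0x21→b8/s0 MISS; vc=[9]
#10 0x13→b4/s0 MISS; vc=[9,8]
#11 0x20→b8/s0 VC-HIT; vc=[9,4]
#12 0x13→b4/s0 VC-HIT; vc=[9,8]

MISSES = 4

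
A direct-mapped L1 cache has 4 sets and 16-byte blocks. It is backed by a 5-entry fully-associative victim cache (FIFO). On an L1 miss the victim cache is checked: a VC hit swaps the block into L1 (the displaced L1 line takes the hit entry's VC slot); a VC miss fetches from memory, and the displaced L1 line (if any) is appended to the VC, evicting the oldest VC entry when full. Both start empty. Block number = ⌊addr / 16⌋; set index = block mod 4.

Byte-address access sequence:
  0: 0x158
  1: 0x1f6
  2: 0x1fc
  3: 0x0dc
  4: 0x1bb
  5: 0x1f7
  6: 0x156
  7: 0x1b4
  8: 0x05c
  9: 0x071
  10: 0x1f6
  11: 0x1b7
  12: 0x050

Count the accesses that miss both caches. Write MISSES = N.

#0 0x158→b21/s1 MISS; vc=[]
#1 0x1f6→b31/s3 MISS; vc=[]
#2 0x1fc→b31/s3 L1-HIT; vc=[]
#3 0xdc→b13/s1 MISS; vc=[21]
#4 0x1bb→b27/s3 MISS; vc=[21,31]
#5 0x1f7→b31/s3 VC-HIT; vc=[21,27]
#6 0x156→b21/s1 VC-HIT; vc=[13,27]
#7 0x1b4→b27/s3 VC-HIT; vc=[13,31]
#8 0x5c→b5/s1 MISS; vc=[13,31,21]
#9 0x71→b7/s3 MISS; vc=[13,31,21,27]
#10 0x1f6→b31/s3 VC-HIT; vc=[13,7,21,27]
#11 0x1b7→b27/s3 VC-HIT; vc=[13,7,21,31]
#12 0x50→b5/s1 L1-HIT; vc=[13,7,21,31]

MISSES = 6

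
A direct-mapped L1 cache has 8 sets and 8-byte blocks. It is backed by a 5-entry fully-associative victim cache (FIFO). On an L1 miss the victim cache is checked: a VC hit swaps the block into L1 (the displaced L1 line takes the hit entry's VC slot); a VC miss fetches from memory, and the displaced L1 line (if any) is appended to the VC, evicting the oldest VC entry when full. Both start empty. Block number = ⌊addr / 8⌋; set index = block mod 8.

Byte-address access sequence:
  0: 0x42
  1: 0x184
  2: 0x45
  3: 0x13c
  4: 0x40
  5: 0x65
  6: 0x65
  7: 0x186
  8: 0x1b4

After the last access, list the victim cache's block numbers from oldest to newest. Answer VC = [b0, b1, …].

#0 0x42→b8/s0 MISS; vc=[]
#1 0x184→b48/s0 MISS; vc=[8]
#2 0x45→b8/s0 VC-HIT; vc=[48]
#3 0x13c→b39/s7 MISS; vc=[48]
#4 0x40→b8/s0 L1-HIT; vc=[48]
#5 0x65→b12/s4 MISS; vc=[48]
#6 0x65→b12/s4 L1-HIT; vc=[48]
#7 0x186→b48/s0 VC-HIT; vc=[8]
#8 0x1b4→b54/s6 MISS; vc=[8]

VC = [8]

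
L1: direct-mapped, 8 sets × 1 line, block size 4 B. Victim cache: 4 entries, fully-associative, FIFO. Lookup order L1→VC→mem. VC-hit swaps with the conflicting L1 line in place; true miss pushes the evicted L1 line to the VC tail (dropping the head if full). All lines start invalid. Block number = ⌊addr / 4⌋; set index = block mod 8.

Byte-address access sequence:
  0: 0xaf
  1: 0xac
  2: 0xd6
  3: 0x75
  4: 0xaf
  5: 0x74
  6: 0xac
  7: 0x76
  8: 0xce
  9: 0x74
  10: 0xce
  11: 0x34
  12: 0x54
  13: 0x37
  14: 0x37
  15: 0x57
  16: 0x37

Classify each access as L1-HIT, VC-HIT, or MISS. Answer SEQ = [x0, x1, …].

SEQ = [MISS, L1-HIT, MISS, MISS, L1-HIT, L1-HIT, L1-HIT, L1-HIT, MISS, L1-HIT, L1-HIT, MISS, MISS, VC-HIT, L1-HIT, VC-HIT, VC-HIT]

  [0] addr=0xaf blk=43 s=3: MISS | VC []
  [1] addr=0xac blk=43 s=3: L1-HIT | VC []
  [2] addr=0xd6 blk=53 s=5: MISS | VC []
  [3] addr=0x75 blk=29 s=5: MISS | VC [53]
  [4] addr=0xaf blk=43 s=3: L1-HIT | VC [53]
  [5] addr=0x74 blk=29 s=5: L1-HIT | VC [53]
  [6] addr=0xac blk=43 s=3: L1-HIT | VC [53]
  [7] addr=0x76 blk=29 s=5: L1-HIT | VC [53]
  [8] addr=0xce blk=51 s=3: MISS | VC [53, 43]
  [9] addr=0x74 blk=29 s=5: L1-HIT | VC [53, 43]
  [10] addr=0xce blk=51 s=3: L1-HIT | VC [53, 43]
  [11] addr=0x34 blk=13 s=5: MISS | VC [53, 43, 29]
  [12] addr=0x54 blk=21 s=5: MISS | VC [53, 43, 29, 13]
  [13] addr=0x37 blk=13 s=5: VC-HIT | VC [53, 43, 29, 21]
  [14] addr=0x37 blk=13 s=5: L1-HIT | VC [53, 43, 29, 21]
  [15] addr=0x57 blk=21 s=5: VC-HIT | VC [53, 43, 29, 13]
  [16] addr=0x37 blk=13 s=5: VC-HIT | VC [53, 43, 29, 21]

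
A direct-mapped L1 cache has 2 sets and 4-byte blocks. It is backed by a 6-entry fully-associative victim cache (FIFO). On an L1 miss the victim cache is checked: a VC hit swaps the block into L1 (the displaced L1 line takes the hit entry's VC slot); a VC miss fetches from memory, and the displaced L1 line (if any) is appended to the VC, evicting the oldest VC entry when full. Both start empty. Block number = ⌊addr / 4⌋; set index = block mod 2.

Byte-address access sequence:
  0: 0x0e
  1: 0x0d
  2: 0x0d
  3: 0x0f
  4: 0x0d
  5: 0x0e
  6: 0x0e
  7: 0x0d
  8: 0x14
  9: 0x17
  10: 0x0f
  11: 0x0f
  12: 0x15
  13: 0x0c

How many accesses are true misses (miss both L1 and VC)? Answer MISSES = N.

#0 0xe→b3/s1 MISS; vc=[]
#1 0xd→b3/s1 L1-HIT; vc=[]
#2 0xd→b3/s1 L1-HIT; vc=[]
#3 0xf→b3/s1 L1-HIT; vc=[]
#4 0xd→b3/s1 L1-HIT; vc=[]
#5 0xe→b3/s1 L1-HIT; vc=[]
#6 0xe→b3/s1 L1-HIT; vc=[]
#7 0xd→b3/s1 L1-HIT; vc=[]
#8 0x14→b5/s1 MISS; vc=[3]
#9 0x17→b5/s1 L1-HIT; vc=[3]
#10 0xf→b3/s1 VC-HIT; vc=[5]
#11 0xf→b3/s1 L1-HIT; vc=[5]
#12 0x15→b5/s1 VC-HIT; vc=[3]
#13 0xc→b3/s1 VC-HIT; vc=[5]

MISSES = 2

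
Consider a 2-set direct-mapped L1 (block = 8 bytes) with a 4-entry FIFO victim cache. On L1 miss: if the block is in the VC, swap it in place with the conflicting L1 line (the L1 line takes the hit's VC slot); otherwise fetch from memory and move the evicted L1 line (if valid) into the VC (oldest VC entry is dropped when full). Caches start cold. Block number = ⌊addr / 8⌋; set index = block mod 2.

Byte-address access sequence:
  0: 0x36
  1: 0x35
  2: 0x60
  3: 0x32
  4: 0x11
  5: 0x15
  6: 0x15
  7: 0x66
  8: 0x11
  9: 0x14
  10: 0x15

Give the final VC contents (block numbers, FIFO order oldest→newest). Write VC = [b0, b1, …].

#0 0x36→b6/s0 MISS; vc=[]
#1 0x35→b6/s0 L1-HIT; vc=[]
#2 0x60→b12/s0 MISS; vc=[6]
#3 0x32→b6/s0 VC-HIT; vc=[12]
#4 0x11→b2/s0 MISS; vc=[12,6]
#5 0x15→b2/s0 L1-HIT; vc=[12,6]
#6 0x15→b2/s0 L1-HIT; vc=[12,6]
#7 0x66→b12/s0 VC-HIT; vc=[2,6]
#8 0x11→b2/s0 VC-HIT; vc=[12,6]
#9 0x14→b2/s0 L1-HIT; vc=[12,6]
#10 0x15→b2/s0 L1-HIT; vc=[12,6]

VC = [12, 6]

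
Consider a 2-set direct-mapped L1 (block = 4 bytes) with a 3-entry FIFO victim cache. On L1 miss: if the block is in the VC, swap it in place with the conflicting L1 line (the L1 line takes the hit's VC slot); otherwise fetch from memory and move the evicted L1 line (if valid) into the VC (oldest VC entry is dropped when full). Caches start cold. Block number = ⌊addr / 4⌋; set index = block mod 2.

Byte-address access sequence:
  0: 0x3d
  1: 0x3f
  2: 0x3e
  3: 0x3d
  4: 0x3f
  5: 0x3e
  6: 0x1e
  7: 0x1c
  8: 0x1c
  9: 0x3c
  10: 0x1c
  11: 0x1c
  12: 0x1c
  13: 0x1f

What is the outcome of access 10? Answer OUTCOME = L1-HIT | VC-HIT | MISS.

OUTCOME = VC-HIT

  [0] addr=0x3d blk=15 s=1: MISS | VC []
  [1] addr=0x3f blk=15 s=1: L1-HIT | VC []
  [2] addr=0x3e blk=15 s=1: L1-HIT | VC []
  [3] addr=0x3d blk=15 s=1: L1-HIT | VC []
  [4] addr=0x3f blk=15 s=1: L1-HIT | VC []
  [5] addr=0x3e blk=15 s=1: L1-HIT | VC []
  [6] addr=0x1e blk=7 s=1: MISS | VC [15]
  [7] addr=0x1c blk=7 s=1: L1-HIT | VC [15]
  [8] addr=0x1c blk=7 s=1: L1-HIT | VC [15]
  [9] addr=0x3c blk=15 s=1: VC-HIT | VC [7]
  [10] addr=0x1c blk=7 s=1: VC-HIT | VC [15]
  [11] addr=0x1c blk=7 s=1: L1-HIT | VC [15]
  [12] addr=0x1c blk=7 s=1: L1-HIT | VC [15]
  [13] addr=0x1f blk=7 s=1: L1-HIT | VC [15]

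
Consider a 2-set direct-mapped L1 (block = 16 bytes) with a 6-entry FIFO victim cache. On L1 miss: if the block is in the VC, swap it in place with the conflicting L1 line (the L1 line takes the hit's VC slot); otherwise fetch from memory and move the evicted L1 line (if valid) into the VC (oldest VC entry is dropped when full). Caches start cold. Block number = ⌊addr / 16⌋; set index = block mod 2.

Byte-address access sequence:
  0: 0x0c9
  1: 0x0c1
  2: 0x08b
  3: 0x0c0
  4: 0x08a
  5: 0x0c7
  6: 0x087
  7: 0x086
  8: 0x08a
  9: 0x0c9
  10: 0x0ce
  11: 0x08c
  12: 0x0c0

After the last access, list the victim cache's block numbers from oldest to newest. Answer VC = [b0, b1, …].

  [0] addr=0xc9 blk=12 s=0: MISS | VC []
  [1] addr=0xc1 blk=12 s=0: L1-HIT | VC []
  [2] addr=0x8b blk=8 s=0: MISS | VC [12]
  [3] addr=0xc0 blk=12 s=0: VC-HIT | VC [8]
  [4] addr=0x8a blk=8 s=0: VC-HIT | VC [12]
  [5] addr=0xc7 blk=12 s=0: VC-HIT | VC [8]
  [6] addr=0x87 blk=8 s=0: VC-HIT | VC [12]
  [7] addr=0x86 blk=8 s=0: L1-HIT | VC [12]
  [8] addr=0x8a blk=8 s=0: L1-HIT | VC [12]
  [9] addr=0xc9 blk=12 s=0: VC-HIT | VC [8]
  [10] addr=0xce blk=12 s=0: L1-HIT | VC [8]
  [11] addr=0x8c blk=8 s=0: VC-HIT | VC [12]
  [12] addr=0xc0 blk=12 s=0: VC-HIT | VC [8]

VC = [8]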